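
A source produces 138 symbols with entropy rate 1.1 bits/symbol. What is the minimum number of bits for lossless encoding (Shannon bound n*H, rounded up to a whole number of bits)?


Minimum bits >= n * H = 138 * 1.1 = 151.8, rounded up to a whole number of bits = 152

152 bits


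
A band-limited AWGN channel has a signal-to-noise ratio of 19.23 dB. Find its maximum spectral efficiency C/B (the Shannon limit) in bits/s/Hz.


SNR_linear = 10^(19.23/10) = 83.7529; C/B = log2(1 + SNR_linear) = log2(1 + 83.7529) = 6.4052

6.4052 bits/s/Hz


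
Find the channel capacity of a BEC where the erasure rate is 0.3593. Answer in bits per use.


C = 1 - epsilon = 1 - 0.3593 = 0.6407

0.6407 bits


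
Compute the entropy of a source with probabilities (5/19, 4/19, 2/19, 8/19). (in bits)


H = -sum(p_i * log2(p_i)). Terms: -(5/19)*log2(5/19) = 0.506842; -(4/19)*log2(4/19) = 0.473248; -(2/19)*log2(2/19) = 0.341887; -(8/19)*log2(8/19) = 0.525443. H = 0.506842 + 0.473248 + 0.341887 + 0.525443 = 1.8474

1.8474 bits


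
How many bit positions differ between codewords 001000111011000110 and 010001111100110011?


Count differing positions: . ^ ^ . . ^ . . . ^ ^ ^ ^ ^ . ^ . ^ = 10 differences

10


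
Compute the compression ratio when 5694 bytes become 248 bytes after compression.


Ratio = original / compressed = 5694 / 248 = 22.9597

22.9597


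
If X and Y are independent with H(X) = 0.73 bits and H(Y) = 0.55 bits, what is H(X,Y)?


For independent variables, H(X,Y) = H(X) + H(Y) = 0.73 + 0.55 = 1.28

1.28 bits


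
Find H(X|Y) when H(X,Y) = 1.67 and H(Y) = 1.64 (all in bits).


H(X|Y) = H(X,Y) - H(Y) = 1.67 - 1.64 = 0.03

0.03 bits


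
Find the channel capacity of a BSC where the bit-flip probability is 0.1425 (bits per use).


H(p) = -p*log2(p) - (1-p)*log2(1-p) = -0.1425*log2(0.1425) - 0.8575*log2(0.8575) = 0.400563 + 0.190186 = 0.5907. C = 1 - H(p) = 1 - 0.5907 = 0.4093

0.4093 bits


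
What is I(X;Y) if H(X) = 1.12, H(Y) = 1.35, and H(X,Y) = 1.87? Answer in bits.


I(X;Y) = H(X) + H(Y) - H(X,Y) = 1.12 + 1.35 - 1.87 = 0.6

0.6 bits


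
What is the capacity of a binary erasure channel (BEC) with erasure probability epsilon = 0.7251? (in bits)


C = 1 - epsilon = 1 - 0.7251 = 0.2749

0.2749 bits


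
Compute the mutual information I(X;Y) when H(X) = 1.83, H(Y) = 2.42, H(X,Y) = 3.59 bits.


I(X;Y) = H(X) + H(Y) - H(X,Y) = 1.83 + 2.42 - 3.59 = 0.66

0.66 bits


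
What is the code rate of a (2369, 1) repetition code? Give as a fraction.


Rate = k/n = 1/2369

1/2369


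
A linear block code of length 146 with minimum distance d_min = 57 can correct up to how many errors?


Correction capability = floor((d-1)/2) = floor((57-1)/2) = 28

28 errors


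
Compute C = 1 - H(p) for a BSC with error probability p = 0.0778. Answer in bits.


H(p) = -p*log2(p) - (1-p)*log2(1-p) = -0.0778*log2(0.0778) - 0.9222*log2(0.9222) = 0.286622 + 0.107758 = 0.3944. C = 1 - H(p) = 1 - 0.3944 = 0.6056

0.6056 bits


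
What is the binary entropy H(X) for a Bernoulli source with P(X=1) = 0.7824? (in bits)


H = -p*log2(p) - (1-p)*log2(1-p). -0.7824*log2(0.7824) = 0.276987; -0.2176*log2(0.2176) = 0.478774. H = 0.276987 + 0.478774 = 0.7558

0.7558 bits


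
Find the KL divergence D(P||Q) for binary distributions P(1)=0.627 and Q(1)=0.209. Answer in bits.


KL = p*log2(p/q) + (1-p)*log2((1-p)/(1-q)) = 0.627*log2(0.627/0.209) + 0.373*log2(0.373/0.791) = 0.5893

0.5893 bits


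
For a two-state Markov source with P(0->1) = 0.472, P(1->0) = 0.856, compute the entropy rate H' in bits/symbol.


Stationary distribution: pi_0 = p10/(p01+p10) = 0.6446, pi_1 = 0.3554. Entropy rate H' = pi_0*H(p01) + pi_1*H(p10) = 0.6446*0.9977 + 0.3554*0.5946 = 0.8545

0.8545 bits/symbol


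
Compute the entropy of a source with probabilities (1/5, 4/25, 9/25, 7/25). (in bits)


H = -sum(p_i * log2(p_i)). Terms: -(1/5)*log2(1/5) = 0.464386; -(4/25)*log2(4/25) = 0.423017; -(9/25)*log2(9/25) = 0.530615; -(7/25)*log2(7/25) = 0.514220. H = 0.464386 + 0.423017 + 0.530615 + 0.514220 = 1.9322

1.9322 bits


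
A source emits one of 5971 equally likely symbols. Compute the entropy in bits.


H = log2(n) = log2(5971) = 12.5438

12.5438 bits


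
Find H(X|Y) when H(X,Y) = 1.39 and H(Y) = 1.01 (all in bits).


H(X|Y) = H(X,Y) - H(Y) = 1.39 - 1.01 = 0.38

0.38 bits


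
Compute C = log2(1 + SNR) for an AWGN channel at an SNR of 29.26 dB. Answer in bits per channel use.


SNR_linear = 10^(29.26/10) = 843.3348; C = log2(1 + SNR_linear) = log2(1 + 843.3348) = 9.7217

9.7217 bits/channel use


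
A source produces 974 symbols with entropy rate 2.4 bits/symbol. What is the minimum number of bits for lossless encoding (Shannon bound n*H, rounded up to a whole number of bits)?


Minimum bits >= n * H = 974 * 2.4 = 2337.6, rounded up to a whole number of bits = 2338

2338 bits


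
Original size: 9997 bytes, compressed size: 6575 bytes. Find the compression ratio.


Ratio = original / compressed = 9997 / 6575 = 1.5205

1.5205


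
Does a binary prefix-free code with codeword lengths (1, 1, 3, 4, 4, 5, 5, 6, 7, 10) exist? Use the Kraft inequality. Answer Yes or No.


Kraft sum = sum(2^(-l_i)) = 1.3369, need <= 1. Result: violated (a binary prefix-free code with these lengths cannot exist)

No


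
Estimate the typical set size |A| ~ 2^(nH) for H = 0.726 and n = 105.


log2|A_typical| = nH = 105 * 0.726 = 76.23, so |A_typical| ~ 2^76.23 = 8.862e+22

8.862e+22


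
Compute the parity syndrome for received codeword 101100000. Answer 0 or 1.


Syndrome = XOR of all bits = 1 XOR 0 XOR 1 XOR 1 XOR 0 XOR 0 XOR 0 XOR 0 XOR 0 = 1

1


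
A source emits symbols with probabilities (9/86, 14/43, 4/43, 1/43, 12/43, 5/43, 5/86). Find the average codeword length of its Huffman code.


Huffman construction (repeatedly merge the two least-probable nodes; each merge adds 1 bit to every symbol beneath it): 1/43 + 5/86 = 7/86; 7/86 + 4/43 = 15/86; 9/86 + 5/43 = 19/86; 15/86 + 19/86 = 17/43; 12/43 + 14/43 = 26/43; 17/43 + 26/43 = 1. Resulting codeword lengths (in the order the probabilities were given): (3, 2, 3, 4, 2, 3, 4). L_avg = sum(p_i * l_i) = 9/86*3 + 14/43*2 + 4/43*3 + 1/43*4 + 12/43*2 + 5/43*3 + 5/86*4 = 213/86 = 2.4767

2.4767 bits


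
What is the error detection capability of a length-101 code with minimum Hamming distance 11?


Detection capability = d_min - 1 = 11 - 1 = 10

10 errors


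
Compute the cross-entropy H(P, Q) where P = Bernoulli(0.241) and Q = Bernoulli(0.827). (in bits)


H(P,Q) = -p*log2(q) - (1-p)*log2(1-q). -0.241*log2(0.827) = 0.066044; -0.759*log2(0.173) = 1.921147. H(P,Q) = 0.066044 + 1.921147 = 1.9872

1.9872 bits


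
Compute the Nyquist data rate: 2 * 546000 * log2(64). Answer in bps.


Rate = 2 * B * log2(M) = 2 * 546000 * 6.0 = 6552000.0

6552000.0 bps


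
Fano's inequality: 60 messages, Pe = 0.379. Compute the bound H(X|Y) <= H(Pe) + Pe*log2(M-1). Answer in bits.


H(Pe) = -Pe*log2(Pe) - (1-Pe)*log2(1-Pe) = -0.379*log2(0.379) - 0.621*log2(0.621) = 0.530498 + 0.426835 = 0.9573. Pe*log2(M-1) = 0.379*log2(59) = 2.229522. Bound = H(Pe) + Pe*log2(M-1) = 0.530498 + 0.426835 + 2.229522 = 3.1869

3.1869 bits


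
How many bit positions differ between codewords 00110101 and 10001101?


Count differing positions: ^ . ^ ^ ^ . . . = 4 differences

4


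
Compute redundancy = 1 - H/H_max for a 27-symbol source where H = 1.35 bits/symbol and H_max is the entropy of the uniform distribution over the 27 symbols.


H_max = log2(K) = log2(27) = 4.7549 bits/symbol. Redundancy = 1 - H/H_max = 1 - 1.35/4.7549 = 1 - 0.2839 = 0.7161

0.7161


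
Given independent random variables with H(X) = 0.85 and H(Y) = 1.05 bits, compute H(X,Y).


For independent variables, H(X,Y) = H(X) + H(Y) = 0.85 + 1.05 = 1.9

1.9 bits


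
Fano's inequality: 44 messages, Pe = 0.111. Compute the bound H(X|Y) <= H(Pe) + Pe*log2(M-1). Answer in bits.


H(Pe) = -Pe*log2(Pe) - (1-Pe)*log2(1-Pe) = -0.111*log2(0.111) - 0.889*log2(0.889) = 0.352022 + 0.150903 = 0.5029. Pe*log2(M-1) = 0.111*log2(43) = 0.602315. Bound = H(Pe) + Pe*log2(M-1) = 0.352022 + 0.150903 + 0.602315 = 1.1052

1.1052 bits


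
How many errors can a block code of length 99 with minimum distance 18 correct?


Correction capability = floor((d-1)/2) = floor((18-1)/2) = 8

8 errors


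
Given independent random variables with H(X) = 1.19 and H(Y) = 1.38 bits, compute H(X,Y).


For independent variables, H(X,Y) = H(X) + H(Y) = 1.19 + 1.38 = 2.57

2.57 bits


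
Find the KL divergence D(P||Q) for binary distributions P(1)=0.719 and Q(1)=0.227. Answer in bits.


KL = p*log2(p/q) + (1-p)*log2((1-p)/(1-q)) = 0.719*log2(0.719/0.227) + 0.281*log2(0.281/0.773) = 0.7857

0.7857 bits


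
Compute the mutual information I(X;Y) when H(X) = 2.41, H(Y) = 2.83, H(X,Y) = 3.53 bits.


I(X;Y) = H(X) + H(Y) - H(X,Y) = 2.41 + 2.83 - 3.53 = 1.71

1.71 bits


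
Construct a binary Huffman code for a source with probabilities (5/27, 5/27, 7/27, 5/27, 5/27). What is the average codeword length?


Huffman construction (repeatedly merge the two least-probable nodes; each merge adds 1 bit to every symbol beneath it): 5/27 + 5/27 = 10/27; 5/27 + 5/27 = 10/27; 7/27 + 10/27 = 17/27; 10/27 + 17/27 = 1. Resulting codeword lengths (in the order the probabilities were given): (3, 3, 2, 2, 2). L_avg = sum(p_i * l_i) = 5/27*3 + 5/27*3 + 7/27*2 + 5/27*2 + 5/27*2 = 64/27 = 2.3704

2.3704 bits


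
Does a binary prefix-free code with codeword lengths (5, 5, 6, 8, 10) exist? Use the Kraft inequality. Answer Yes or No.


Kraft sum = sum(2^(-l_i)) = 0.083, need <= 1. Result: satisfied (a binary prefix-free code with these lengths exists)

Yes


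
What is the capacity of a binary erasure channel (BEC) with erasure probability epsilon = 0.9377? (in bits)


C = 1 - epsilon = 1 - 0.9377 = 0.0623

0.0623 bits


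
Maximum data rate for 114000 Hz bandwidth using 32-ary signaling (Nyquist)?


Rate = 2 * B * log2(M) = 2 * 114000 * 5.0 = 1140000.0

1140000.0 bps


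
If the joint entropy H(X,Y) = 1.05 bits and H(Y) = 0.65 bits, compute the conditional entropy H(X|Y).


H(X|Y) = H(X,Y) - H(Y) = 1.05 - 0.65 = 0.4

0.4 bits


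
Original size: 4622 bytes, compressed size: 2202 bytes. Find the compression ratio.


Ratio = original / compressed = 4622 / 2202 = 2.099

2.099


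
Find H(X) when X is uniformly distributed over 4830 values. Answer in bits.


H = log2(n) = log2(4830) = 12.2378

12.2378 bits


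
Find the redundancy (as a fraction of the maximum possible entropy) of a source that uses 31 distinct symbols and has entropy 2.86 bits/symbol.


H_max = log2(K) = log2(31) = 4.9542 bits/symbol. Redundancy = 1 - H/H_max = 1 - 2.86/4.9542 = 1 - 0.5773 = 0.4227

0.4227


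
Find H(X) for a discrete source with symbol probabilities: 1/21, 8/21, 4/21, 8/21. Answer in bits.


H = -sum(p_i * log2(p_i)). Terms: -(1/21)*log2(1/21) = 0.209158; -(8/21)*log2(8/21) = 0.530407; -(4/21)*log2(4/21) = 0.455680; -(8/21)*log2(8/21) = 0.530407. H = 0.209158 + 0.530407 + 0.455680 + 0.530407 = 1.7257

1.7257 bits


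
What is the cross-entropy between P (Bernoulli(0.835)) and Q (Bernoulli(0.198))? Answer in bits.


H(P,Q) = -p*log2(q) - (1-p)*log2(1-q). -0.835*log2(0.198) = 1.950917; -0.165*log2(0.802) = 0.052524. H(P,Q) = 1.950917 + 0.052524 = 2.0034

2.0034 bits


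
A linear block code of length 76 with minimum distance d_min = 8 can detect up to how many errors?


Detection capability = d_min - 1 = 8 - 1 = 7

7 errors


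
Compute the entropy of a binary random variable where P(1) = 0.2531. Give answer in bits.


H = -p*log2(p) - (1-p)*log2(1-p). -0.2531*log2(0.2531) = 0.501700; -0.7469*log2(0.7469) = 0.314455. H = 0.501700 + 0.314455 = 0.8162

0.8162 bits


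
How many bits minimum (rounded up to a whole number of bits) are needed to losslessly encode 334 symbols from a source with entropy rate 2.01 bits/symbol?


Minimum bits >= n * H = 334 * 2.01 = 671.34, rounded up to a whole number of bits = 672

672 bits


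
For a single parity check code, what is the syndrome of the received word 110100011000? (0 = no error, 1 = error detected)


Syndrome = XOR of all bits = 1 XOR 1 XOR 0 XOR 1 XOR 0 XOR 0 XOR 0 XOR 1 XOR 1 XOR 0 XOR 0 XOR 0 = 1

1


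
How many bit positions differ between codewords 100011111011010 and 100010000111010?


Count differing positions: . . . . . ^ ^ ^ ^ ^ . . . . . = 5 differences

5


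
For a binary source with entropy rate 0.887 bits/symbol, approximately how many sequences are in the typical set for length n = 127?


log2|A_typical| = nH = 127 * 0.887 = 112.649, so |A_typical| ~ 2^112.649 = 8.142e+33

8.142e+33


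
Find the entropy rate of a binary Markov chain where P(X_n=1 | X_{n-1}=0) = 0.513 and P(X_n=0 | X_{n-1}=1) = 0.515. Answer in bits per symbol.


Stationary distribution: pi_0 = p10/(p01+p10) = 0.501, pi_1 = 0.499. Entropy rate H' = pi_0*H(p01) + pi_1*H(p10) = 0.501*0.9995 + 0.499*0.9994 = 0.9994

0.9994 bits/symbol


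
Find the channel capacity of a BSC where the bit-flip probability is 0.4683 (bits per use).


H(p) = -p*log2(p) - (1-p)*log2(1-p) = -0.4683*log2(0.4683) - 0.5317*log2(0.5317) = 0.512552 + 0.484547 = 0.9971. C = 1 - H(p) = 1 - 0.9971 = 0.0029

0.0029 bits


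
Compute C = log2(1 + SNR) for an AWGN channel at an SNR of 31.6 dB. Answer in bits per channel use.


SNR_linear = 10^(31.6/10) = 1445.4398; C = log2(1 + SNR_linear) = log2(1 + 1445.4398) = 10.4983

10.4983 bits/channel use


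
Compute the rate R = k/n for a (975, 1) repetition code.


Rate = k/n = 1/975

1/975


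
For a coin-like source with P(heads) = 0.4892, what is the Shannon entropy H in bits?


H = -p*log2(p) - (1-p)*log2(1-p). -0.4892*log2(0.4892) = 0.504612; -0.5108*log2(0.5108) = 0.495052. H = 0.504612 + 0.495052 = 0.9997

0.9997 bits


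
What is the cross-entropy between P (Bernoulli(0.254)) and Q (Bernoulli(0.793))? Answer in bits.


H(P,Q) = -p*log2(q) - (1-p)*log2(1-q). -0.254*log2(0.793) = 0.084990; -0.746*log2(0.207) = 1.695134. H(P,Q) = 0.084990 + 1.695134 = 1.7801

1.7801 bits


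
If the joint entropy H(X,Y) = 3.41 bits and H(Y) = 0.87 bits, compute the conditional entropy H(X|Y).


H(X|Y) = H(X,Y) - H(Y) = 3.41 - 0.87 = 2.54

2.54 bits


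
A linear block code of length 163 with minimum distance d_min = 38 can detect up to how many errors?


Detection capability = d_min - 1 = 38 - 1 = 37

37 errors


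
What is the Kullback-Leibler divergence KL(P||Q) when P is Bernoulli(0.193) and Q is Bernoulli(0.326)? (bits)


KL = p*log2(p/q) + (1-p)*log2((1-p)/(1-q)) = 0.193*log2(0.193/0.326) + 0.807*log2(0.807/0.674) = 0.0637

0.0637 bits


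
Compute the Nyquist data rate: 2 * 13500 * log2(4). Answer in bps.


Rate = 2 * B * log2(M) = 2 * 13500 * 2.0 = 54000.0

54000.0 bps


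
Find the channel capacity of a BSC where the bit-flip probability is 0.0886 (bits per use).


H(p) = -p*log2(p) - (1-p)*log2(1-p) = -0.0886*log2(0.0886) - 0.9114*log2(0.9114) = 0.309794 + 0.121985 = 0.4318. C = 1 - H(p) = 1 - 0.4318 = 0.5682

0.5682 bits


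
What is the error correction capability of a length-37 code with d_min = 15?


Correction capability = floor((d-1)/2) = floor((15-1)/2) = 7

7 errors


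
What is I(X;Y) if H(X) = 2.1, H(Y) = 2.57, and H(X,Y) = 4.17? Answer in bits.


I(X;Y) = H(X) + H(Y) - H(X,Y) = 2.1 + 2.57 - 4.17 = 0.5

0.5 bits


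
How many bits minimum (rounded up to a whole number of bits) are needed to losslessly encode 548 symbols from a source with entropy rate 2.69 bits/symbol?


Minimum bits >= n * H = 548 * 2.69 = 1474.12, rounded up to a whole number of bits = 1475

1475 bits


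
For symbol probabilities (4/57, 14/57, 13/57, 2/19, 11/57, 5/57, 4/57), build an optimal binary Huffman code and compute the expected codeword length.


Huffman construction (repeatedly merge the two least-probable nodes; each merge adds 1 bit to every symbol beneath it): 4/57 + 4/57 = 8/57; 5/57 + 2/19 = 11/57; 8/57 + 11/57 = 1/3; 11/57 + 13/57 = 8/19; 14/57 + 1/3 = 11/19; 8/19 + 11/19 = 1. Resulting codeword lengths (in the order the probabilities were given): (4, 2, 2, 3, 3, 3, 4). L_avg = sum(p_i * l_i) = 4/57*4 + 14/57*2 + 13/57*2 + 2/19*3 + 11/57*3 + 5/57*3 + 4/57*4 = 8/3 = 2.6667

2.6667 bits


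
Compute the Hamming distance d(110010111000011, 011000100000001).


Count differing positions: ^ . ^ . ^ . . ^ ^ . . . . ^ . = 6 differences

6


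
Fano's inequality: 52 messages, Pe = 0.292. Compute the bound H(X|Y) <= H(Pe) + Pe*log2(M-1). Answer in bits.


H(Pe) = -Pe*log2(Pe) - (1-Pe)*log2(1-Pe) = -0.292*log2(0.292) - 0.708*log2(0.708) = 0.518580 + 0.352711 = 0.8713. Pe*log2(M-1) = 0.292*log2(51) = 1.656348. Bound = H(Pe) + Pe*log2(M-1) = 0.518580 + 0.352711 + 1.656348 = 2.5276

2.5276 bits


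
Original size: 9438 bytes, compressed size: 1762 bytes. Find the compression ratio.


Ratio = original / compressed = 9438 / 1762 = 5.3564

5.3564


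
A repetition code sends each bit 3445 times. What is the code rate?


Rate = k/n = 1/3445

1/3445


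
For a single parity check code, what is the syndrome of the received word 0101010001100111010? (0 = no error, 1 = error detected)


Syndrome = XOR of all bits = 0 XOR 1 XOR 0 XOR 1 XOR 0 XOR 1 XOR 0 XOR 0 XOR 0 XOR 1 XOR 1 XOR 0 XOR 0 XOR 1 XOR 1 XOR 1 XOR 0 XOR 1 XOR 0 = 1

1


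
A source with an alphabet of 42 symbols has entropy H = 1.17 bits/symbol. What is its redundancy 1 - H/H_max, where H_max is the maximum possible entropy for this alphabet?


H_max = log2(K) = log2(42) = 5.3923 bits/symbol. Redundancy = 1 - H/H_max = 1 - 1.17/5.3923 = 1 - 0.217 = 0.783

0.783


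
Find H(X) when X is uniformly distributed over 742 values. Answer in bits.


H = log2(n) = log2(742) = 9.5353

9.5353 bits


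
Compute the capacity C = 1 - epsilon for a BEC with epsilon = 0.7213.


C = 1 - epsilon = 1 - 0.7213 = 0.2787

0.2787 bits


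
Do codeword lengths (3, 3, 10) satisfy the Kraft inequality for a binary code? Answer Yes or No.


Kraft sum = sum(2^(-l_i)) = 0.251, need <= 1. Result: satisfied (a binary prefix-free code with these lengths exists)

Yes


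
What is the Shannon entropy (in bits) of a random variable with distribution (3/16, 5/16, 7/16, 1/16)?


H = -sum(p_i * log2(p_i)). Terms: -(3/16)*log2(3/16) = 0.452820; -(5/16)*log2(5/16) = 0.524397; -(7/16)*log2(7/16) = 0.521782; -(1/16)*log2(1/16) = 0.250000. H = 0.452820 + 0.524397 + 0.521782 + 0.250000 = 1.749

1.749 bits


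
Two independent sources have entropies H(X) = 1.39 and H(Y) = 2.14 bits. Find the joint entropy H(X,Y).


For independent variables, H(X,Y) = H(X) + H(Y) = 1.39 + 2.14 = 3.53

3.53 bits


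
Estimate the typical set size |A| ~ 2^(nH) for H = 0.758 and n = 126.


log2|A_typical| = nH = 126 * 0.758 = 95.508, so |A_typical| ~ 2^95.508 = 5.633e+28

5.633e+28


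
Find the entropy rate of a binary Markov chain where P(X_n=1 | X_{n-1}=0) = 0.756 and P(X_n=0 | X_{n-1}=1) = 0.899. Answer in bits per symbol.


Stationary distribution: pi_0 = p10/(p01+p10) = 0.5432, pi_1 = 0.4568. Entropy rate H' = pi_0*H(p01) + pi_1*H(p10) = 0.5432*0.8016 + 0.4568*0.4722 = 0.6511

0.6511 bits/symbol


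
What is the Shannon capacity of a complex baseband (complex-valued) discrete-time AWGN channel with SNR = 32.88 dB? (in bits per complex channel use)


SNR_linear = 10^(32.88/10) = 1940.8859; C = log2(1 + SNR_linear) = log2(1 + 1940.8859) = 10.9232

10.9232 bits/channel use


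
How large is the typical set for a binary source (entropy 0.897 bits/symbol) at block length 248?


log2|A_typical| = nH = 248 * 0.897 = 222.456, so |A_typical| ~ 2^222.456 = 9.245e+66

9.245e+66


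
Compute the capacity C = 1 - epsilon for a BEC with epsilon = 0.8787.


C = 1 - epsilon = 1 - 0.8787 = 0.1213

0.1213 bits


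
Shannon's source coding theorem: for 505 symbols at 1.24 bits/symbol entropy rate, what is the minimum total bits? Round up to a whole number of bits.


Minimum bits >= n * H = 505 * 1.24 = 626.2, rounded up to a whole number of bits = 627

627 bits


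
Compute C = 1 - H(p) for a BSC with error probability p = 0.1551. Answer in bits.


H(p) = -p*log2(p) - (1-p)*log2(1-p) = -0.1551*log2(0.1551) - 0.8449*log2(0.8449) = 0.417022 + 0.205435 = 0.6225. C = 1 - H(p) = 1 - 0.6225 = 0.3775

0.3775 bits


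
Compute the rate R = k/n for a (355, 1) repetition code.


Rate = k/n = 1/355

1/355


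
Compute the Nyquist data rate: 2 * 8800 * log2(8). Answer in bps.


Rate = 2 * B * log2(M) = 2 * 8800 * 3.0 = 52800.0

52800.0 bps


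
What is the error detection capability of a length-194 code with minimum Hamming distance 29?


Detection capability = d_min - 1 = 29 - 1 = 28

28 errors


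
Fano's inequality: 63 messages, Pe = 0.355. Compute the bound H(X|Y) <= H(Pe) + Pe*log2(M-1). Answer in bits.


H(Pe) = -Pe*log2(Pe) - (1-Pe)*log2(1-Pe) = -0.355*log2(0.355) - 0.645*log2(0.645) = 0.530409 + 0.408046 = 0.9385. Pe*log2(M-1) = 0.355*log2(62) = 2.113740. Bound = H(Pe) + Pe*log2(M-1) = 0.530409 + 0.408046 + 2.113740 = 3.0522

3.0522 bits


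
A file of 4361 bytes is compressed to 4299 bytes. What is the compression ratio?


Ratio = original / compressed = 4361 / 4299 = 1.0144

1.0144


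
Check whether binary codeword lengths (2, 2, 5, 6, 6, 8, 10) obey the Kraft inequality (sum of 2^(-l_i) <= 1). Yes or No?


Kraft sum = sum(2^(-l_i)) = 0.5674, need <= 1. Result: satisfied (a binary prefix-free code with these lengths exists)

Yes


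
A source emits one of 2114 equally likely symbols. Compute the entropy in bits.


H = log2(n) = log2(2114) = 11.0458

11.0458 bits


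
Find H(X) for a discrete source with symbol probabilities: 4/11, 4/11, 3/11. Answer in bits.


H = -sum(p_i * log2(p_i)). Terms: -(4/11)*log2(4/11) = 0.530702; -(4/11)*log2(4/11) = 0.530702; -(3/11)*log2(3/11) = 0.511219. H = 0.530702 + 0.530702 + 0.511219 = 1.5726

1.5726 bits


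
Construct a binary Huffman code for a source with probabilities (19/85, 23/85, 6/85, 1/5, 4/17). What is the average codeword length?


Huffman construction (repeatedly merge the two least-probable nodes; each merge adds 1 bit to every symbol beneath it): 6/85 + 1/5 = 23/85; 19/85 + 4/17 = 39/85; 23/85 + 23/85 = 46/85; 39/85 + 46/85 = 1. Resulting codeword lengths (in the order the probabilities were given): (2, 2, 3, 3, 2). L_avg = sum(p_i * l_i) = 19/85*2 + 23/85*2 + 6/85*3 + 1/5*3 + 4/17*2 = 193/85 = 2.2706

2.2706 bits


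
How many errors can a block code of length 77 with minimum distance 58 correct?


Correction capability = floor((d-1)/2) = floor((58-1)/2) = 28

28 errors


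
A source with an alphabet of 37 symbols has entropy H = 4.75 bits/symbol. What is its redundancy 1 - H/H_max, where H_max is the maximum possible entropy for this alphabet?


H_max = log2(K) = log2(37) = 5.2095 bits/symbol. Redundancy = 1 - H/H_max = 1 - 4.75/5.2095 = 1 - 0.9118 = 0.0882

0.0882


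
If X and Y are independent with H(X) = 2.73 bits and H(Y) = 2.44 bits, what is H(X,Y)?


For independent variables, H(X,Y) = H(X) + H(Y) = 2.73 + 2.44 = 5.17

5.17 bits


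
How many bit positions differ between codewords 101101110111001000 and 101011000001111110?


Count differing positions: . . . ^ ^ . ^ ^ . ^ ^ . ^ ^ . ^ ^ . = 10 differences

10


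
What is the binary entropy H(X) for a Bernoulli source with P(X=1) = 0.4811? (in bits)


H = -p*log2(p) - (1-p)*log2(1-p). -0.4811*log2(0.4811) = 0.507845; -0.5189*log2(0.5189) = 0.491124. H = 0.507845 + 0.491124 = 0.999

0.999 bits


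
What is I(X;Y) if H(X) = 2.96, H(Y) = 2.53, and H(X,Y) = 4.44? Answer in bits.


I(X;Y) = H(X) + H(Y) - H(X,Y) = 2.96 + 2.53 - 4.44 = 1.05

1.05 bits


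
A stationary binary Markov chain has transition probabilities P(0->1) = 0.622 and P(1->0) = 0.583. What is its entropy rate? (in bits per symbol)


Stationary distribution: pi_0 = p10/(p01+p10) = 0.4838, pi_1 = 0.5162. Entropy rate H' = pi_0*H(p01) + pi_1*H(p10) = 0.4838*0.9566 + 0.5162*0.98 = 0.9687

0.9687 bits/symbol


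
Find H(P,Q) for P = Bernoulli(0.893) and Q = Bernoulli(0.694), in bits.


H(P,Q) = -p*log2(q) - (1-p)*log2(1-q). -0.893*log2(0.694) = 0.470604; -0.107*log2(0.306) = 0.182798. H(P,Q) = 0.470604 + 0.182798 = 0.6534

0.6534 bits


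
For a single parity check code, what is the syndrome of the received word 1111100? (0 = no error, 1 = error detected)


Syndrome = XOR of all bits = 1 XOR 1 XOR 1 XOR 1 XOR 1 XOR 0 XOR 0 = 1

1


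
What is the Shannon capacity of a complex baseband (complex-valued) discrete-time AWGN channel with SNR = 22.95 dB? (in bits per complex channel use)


SNR_linear = 10^(22.95/10) = 197.2423; C = log2(1 + SNR_linear) = log2(1 + 197.2423) = 7.6311

7.6311 bits/channel use


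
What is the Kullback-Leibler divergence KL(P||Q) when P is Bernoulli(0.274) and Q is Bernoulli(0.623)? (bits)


KL = p*log2(p/q) + (1-p)*log2((1-p)/(1-q)) = 0.274*log2(0.274/0.623) + 0.726*log2(0.726/0.377) = 0.3617

0.3617 bits


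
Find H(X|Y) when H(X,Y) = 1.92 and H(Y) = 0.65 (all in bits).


H(X|Y) = H(X,Y) - H(Y) = 1.92 - 0.65 = 1.27

1.27 bits


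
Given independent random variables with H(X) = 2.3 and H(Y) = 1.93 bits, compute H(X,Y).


For independent variables, H(X,Y) = H(X) + H(Y) = 2.3 + 1.93 = 4.23

4.23 bits


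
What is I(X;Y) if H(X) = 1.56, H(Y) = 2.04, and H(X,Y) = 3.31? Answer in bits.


I(X;Y) = H(X) + H(Y) - H(X,Y) = 1.56 + 2.04 - 3.31 = 0.29

0.29 bits


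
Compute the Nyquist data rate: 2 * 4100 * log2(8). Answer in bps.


Rate = 2 * B * log2(M) = 2 * 4100 * 3.0 = 24600.0

24600.0 bps


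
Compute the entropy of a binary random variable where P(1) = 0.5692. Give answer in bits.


H = -p*log2(p) - (1-p)*log2(1-p). -0.5692*log2(0.5692) = 0.462755; -0.4308*log2(0.4308) = 0.523383. H = 0.462755 + 0.523383 = 0.9861

0.9861 bits


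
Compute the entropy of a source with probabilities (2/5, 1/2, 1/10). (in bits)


H = -sum(p_i * log2(p_i)). Terms: -(2/5)*log2(2/5) = 0.528771; -(1/2)*log2(1/2) = 0.500000; -(1/10)*log2(1/10) = 0.332193. H = 0.528771 + 0.500000 + 0.332193 = 1.361

1.361 bits


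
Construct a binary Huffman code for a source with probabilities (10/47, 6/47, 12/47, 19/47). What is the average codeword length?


Huffman construction (repeatedly merge the two least-probable nodes; each merge adds 1 bit to every symbol beneath it): 6/47 + 10/47 = 16/47; 12/47 + 16/47 = 28/47; 19/47 + 28/47 = 1. Resulting codeword lengths (in the order the probabilities were given): (3, 3, 2, 1). L_avg = sum(p_i * l_i) = 10/47*3 + 6/47*3 + 12/47*2 + 19/47*1 = 91/47 = 1.9362

1.9362 bits


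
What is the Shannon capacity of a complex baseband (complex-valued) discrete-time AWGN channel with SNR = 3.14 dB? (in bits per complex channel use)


SNR_linear = 10^(3.14/10) = 2.0606; C = log2(1 + SNR_linear) = log2(1 + 2.0606) = 1.6138

1.6138 bits/channel use


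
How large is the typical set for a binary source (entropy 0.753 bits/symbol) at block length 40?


log2|A_typical| = nH = 40 * 0.753 = 30.12, so |A_typical| ~ 2^30.12 = 1.167e+09

1.167e+09


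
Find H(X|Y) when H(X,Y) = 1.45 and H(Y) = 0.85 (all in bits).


H(X|Y) = H(X,Y) - H(Y) = 1.45 - 0.85 = 0.6

0.6 bits


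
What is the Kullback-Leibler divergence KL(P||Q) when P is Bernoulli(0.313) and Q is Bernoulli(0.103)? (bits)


KL = p*log2(p/q) + (1-p)*log2((1-p)/(1-q)) = 0.313*log2(0.313/0.103) + 0.687*log2(0.687/0.897) = 0.2375

0.2375 bits


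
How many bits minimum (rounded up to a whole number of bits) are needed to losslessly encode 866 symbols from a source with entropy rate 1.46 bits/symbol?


Minimum bits >= n * H = 866 * 1.46 = 1264.36, rounded up to a whole number of bits = 1265

1265 bits


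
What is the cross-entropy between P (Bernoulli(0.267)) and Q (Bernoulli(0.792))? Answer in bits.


H(P,Q) = -p*log2(q) - (1-p)*log2(1-q). -0.267*log2(0.792) = 0.089826; -0.733*log2(0.208) = 1.660498. H(P,Q) = 0.089826 + 1.660498 = 1.7503

1.7503 bits


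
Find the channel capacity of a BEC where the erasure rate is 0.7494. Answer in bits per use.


C = 1 - epsilon = 1 - 0.7494 = 0.2506

0.2506 bits


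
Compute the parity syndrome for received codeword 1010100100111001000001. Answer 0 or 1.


Syndrome = XOR of all bits = 1 XOR 0 XOR 1 XOR 0 XOR 1 XOR 0 XOR 0 XOR 1 XOR 0 XOR 0 XOR 1 XOR 1 XOR 1 XOR 0 XOR 0 XOR 1 XOR 0 XOR 0 XOR 0 XOR 0 XOR 0 XOR 1 = 1

1


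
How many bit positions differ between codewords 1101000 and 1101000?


Count differing positions: . . . . . . . = 0 differences

0


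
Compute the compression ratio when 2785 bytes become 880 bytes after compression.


Ratio = original / compressed = 2785 / 880 = 3.1648

3.1648


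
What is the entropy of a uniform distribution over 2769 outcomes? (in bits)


H = log2(n) = log2(2769) = 11.4351

11.4351 bits


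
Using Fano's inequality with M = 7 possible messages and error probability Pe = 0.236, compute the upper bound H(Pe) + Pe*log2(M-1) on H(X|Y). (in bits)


H(Pe) = -Pe*log2(Pe) - (1-Pe)*log2(1-Pe) = -0.236*log2(0.236) - 0.764*log2(0.764) = 0.491621 + 0.296704 = 0.7883. Pe*log2(M-1) = 0.236*log2(6) = 0.610051. Bound = H(Pe) + Pe*log2(M-1) = 0.491621 + 0.296704 + 0.610051 = 1.3984

1.3984 bits


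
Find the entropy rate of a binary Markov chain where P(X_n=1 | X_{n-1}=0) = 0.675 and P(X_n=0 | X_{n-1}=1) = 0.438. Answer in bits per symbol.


Stationary distribution: pi_0 = p10/(p01+p10) = 0.3935, pi_1 = 0.6065. Entropy rate H' = pi_0*H(p01) + pi_1*H(p10) = 0.3935*0.9097 + 0.6065*0.9889 = 0.9577

0.9577 bits/symbol


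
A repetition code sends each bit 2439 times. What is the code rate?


Rate = k/n = 1/2439

1/2439


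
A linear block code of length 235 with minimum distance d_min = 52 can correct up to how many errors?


Correction capability = floor((d-1)/2) = floor((52-1)/2) = 25

25 errors


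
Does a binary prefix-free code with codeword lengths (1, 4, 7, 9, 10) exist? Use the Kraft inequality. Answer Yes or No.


Kraft sum = sum(2^(-l_i)) = 0.5732, need <= 1. Result: satisfied (a binary prefix-free code with these lengths exists)

Yes


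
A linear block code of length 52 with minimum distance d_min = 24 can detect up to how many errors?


Detection capability = d_min - 1 = 24 - 1 = 23

23 errors


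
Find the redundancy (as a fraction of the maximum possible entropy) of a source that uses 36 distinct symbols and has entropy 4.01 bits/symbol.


H_max = log2(K) = log2(36) = 5.1699 bits/symbol. Redundancy = 1 - H/H_max = 1 - 4.01/5.1699 = 1 - 0.7756 = 0.2244

0.2244


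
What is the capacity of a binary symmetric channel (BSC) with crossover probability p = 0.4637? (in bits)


H(p) = -p*log2(p) - (1-p)*log2(1-p) = -0.4637*log2(0.4637) - 0.5363*log2(0.5363) = 0.514121 + 0.482074 = 0.9962. C = 1 - H(p) = 1 - 0.9962 = 0.0038

0.0038 bits


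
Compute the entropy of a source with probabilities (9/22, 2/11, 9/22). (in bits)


H = -sum(p_i * log2(p_i)). Terms: -(9/22)*log2(9/22) = 0.527525; -(2/11)*log2(2/11) = 0.447169; -(9/22)*log2(9/22) = 0.527525. H = 0.527525 + 0.447169 + 0.527525 = 1.5022

1.5022 bits


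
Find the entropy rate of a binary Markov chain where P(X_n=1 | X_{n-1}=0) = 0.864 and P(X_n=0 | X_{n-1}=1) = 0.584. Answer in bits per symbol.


Stationary distribution: pi_0 = p10/(p01+p10) = 0.4033, pi_1 = 0.5967. Entropy rate H' = pi_0*H(p01) + pi_1*H(p10) = 0.4033*0.5737 + 0.5967*0.9795 = 0.8158

0.8158 bits/symbol


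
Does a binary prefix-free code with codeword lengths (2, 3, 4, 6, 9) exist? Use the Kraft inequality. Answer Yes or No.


Kraft sum = sum(2^(-l_i)) = 0.4551, need <= 1. Result: satisfied (a binary prefix-free code with these lengths exists)

Yes


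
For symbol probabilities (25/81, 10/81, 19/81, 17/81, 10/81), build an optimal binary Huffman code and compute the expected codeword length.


Huffman construction (repeatedly merge the two least-probable nodes; each merge adds 1 bit to every symbol beneath it): 10/81 + 10/81 = 20/81; 17/81 + 19/81 = 4/9; 20/81 + 25/81 = 5/9; 4/9 + 5/9 = 1. Resulting codeword lengths (in the order the probabilities were given): (2, 3, 2, 2, 3). L_avg = sum(p_i * l_i) = 25/81*2 + 10/81*3 + 19/81*2 + 17/81*2 + 10/81*3 = 182/81 = 2.2469

2.2469 bits


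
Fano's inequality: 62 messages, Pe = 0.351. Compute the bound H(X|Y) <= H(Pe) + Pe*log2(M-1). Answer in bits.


H(Pe) = -Pe*log2(Pe) - (1-Pe)*log2(1-Pe) = -0.351*log2(0.351) - 0.649*log2(0.649) = 0.530170 + 0.404788 = 0.935. Pe*log2(M-1) = 0.351*log2(61) = 2.081689. Bound = H(Pe) + Pe*log2(M-1) = 0.530170 + 0.404788 + 2.081689 = 3.0166

3.0166 bits


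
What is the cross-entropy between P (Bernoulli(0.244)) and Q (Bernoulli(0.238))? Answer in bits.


H(P,Q) = -p*log2(q) - (1-p)*log2(1-q). -0.244*log2(0.238) = 0.505316; -0.756*log2(0.762) = 0.296456. H(P,Q) = 0.505316 + 0.296456 = 0.8018

0.8018 bits


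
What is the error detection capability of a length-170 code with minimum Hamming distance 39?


Detection capability = d_min - 1 = 39 - 1 = 38

38 errors


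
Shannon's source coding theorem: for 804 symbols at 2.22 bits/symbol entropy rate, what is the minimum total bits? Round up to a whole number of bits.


Minimum bits >= n * H = 804 * 2.22 = 1784.88, rounded up to a whole number of bits = 1785

1785 bits


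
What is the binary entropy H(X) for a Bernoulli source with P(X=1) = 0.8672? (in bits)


H = -p*log2(p) - (1-p)*log2(1-p). -0.8672*log2(0.8672) = 0.178265; -0.1328*log2(0.1328) = 0.386803. H = 0.178265 + 0.386803 = 0.5651

0.5651 bits


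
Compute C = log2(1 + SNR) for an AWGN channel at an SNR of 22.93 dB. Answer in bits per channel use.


SNR_linear = 10^(22.93/10) = 196.336; C = log2(1 + SNR_linear) = log2(1 + 196.336) = 7.6245

7.6245 bits/channel use


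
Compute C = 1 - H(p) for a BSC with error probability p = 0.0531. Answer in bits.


H(p) = -p*log2(p) - (1-p)*log2(1-p) = -0.0531*log2(0.0531) - 0.9469*log2(0.9469) = 0.224886 + 0.074536 = 0.2994. C = 1 - H(p) = 1 - 0.2994 = 0.7006

0.7006 bits


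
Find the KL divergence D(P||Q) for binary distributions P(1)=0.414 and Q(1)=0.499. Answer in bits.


KL = p*log2(p/q) + (1-p)*log2((1-p)/(1-q)) = 0.414*log2(0.414/0.499) + 0.586*log2(0.586/0.501) = 0.021

0.021 bits


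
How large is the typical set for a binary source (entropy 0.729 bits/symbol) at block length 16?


log2|A_typical| = nH = 16 * 0.729 = 11.664, so |A_typical| ~ 2^11.664 = 3.245e+03

3.245e+03


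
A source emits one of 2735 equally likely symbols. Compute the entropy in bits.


H = log2(n) = log2(2735) = 11.4173

11.4173 bits


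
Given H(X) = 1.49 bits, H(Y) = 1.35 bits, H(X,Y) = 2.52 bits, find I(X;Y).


I(X;Y) = H(X) + H(Y) - H(X,Y) = 1.49 + 1.35 - 2.52 = 0.32

0.32 bits


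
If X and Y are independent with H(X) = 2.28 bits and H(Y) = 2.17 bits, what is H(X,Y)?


For independent variables, H(X,Y) = H(X) + H(Y) = 2.28 + 2.17 = 4.45

4.45 bits


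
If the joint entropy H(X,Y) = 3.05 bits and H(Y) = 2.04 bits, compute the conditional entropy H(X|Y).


H(X|Y) = H(X,Y) - H(Y) = 3.05 - 2.04 = 1.01

1.01 bits


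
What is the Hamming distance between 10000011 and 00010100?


Count differing positions: ^ . . ^ . ^ ^ ^ = 5 differences

5


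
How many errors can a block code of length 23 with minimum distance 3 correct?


Correction capability = floor((d-1)/2) = floor((3-1)/2) = 1

1 errors


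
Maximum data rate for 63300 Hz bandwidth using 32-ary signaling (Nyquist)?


Rate = 2 * B * log2(M) = 2 * 63300 * 5.0 = 633000.0

633000.0 bps


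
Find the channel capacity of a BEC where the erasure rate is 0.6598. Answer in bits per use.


C = 1 - epsilon = 1 - 0.6598 = 0.3402

0.3402 bits


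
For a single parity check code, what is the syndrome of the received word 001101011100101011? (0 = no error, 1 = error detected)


Syndrome = XOR of all bits = 0 XOR 0 XOR 1 XOR 1 XOR 0 XOR 1 XOR 0 XOR 1 XOR 1 XOR 1 XOR 0 XOR 0 XOR 1 XOR 0 XOR 1 XOR 0 XOR 1 XOR 1 = 0

0


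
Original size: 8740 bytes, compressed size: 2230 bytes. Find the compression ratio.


Ratio = original / compressed = 8740 / 2230 = 3.9193

3.9193


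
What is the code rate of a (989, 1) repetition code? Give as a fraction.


Rate = k/n = 1/989

1/989


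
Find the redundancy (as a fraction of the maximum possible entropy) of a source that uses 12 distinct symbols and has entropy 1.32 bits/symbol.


H_max = log2(K) = log2(12) = 3.585 bits/symbol. Redundancy = 1 - H/H_max = 1 - 1.32/3.585 = 1 - 0.3682 = 0.6318

0.6318


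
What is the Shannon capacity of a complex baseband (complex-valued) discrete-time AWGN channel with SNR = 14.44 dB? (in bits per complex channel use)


SNR_linear = 10^(14.44/10) = 27.7971; C = log2(1 + SNR_linear) = log2(1 + 27.7971) = 4.8479

4.8479 bits/channel use


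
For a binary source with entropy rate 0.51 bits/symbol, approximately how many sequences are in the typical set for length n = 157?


log2|A_typical| = nH = 157 * 0.51 = 80.07, so |A_typical| ~ 2^80.07 = 1.269e+24

1.269e+24


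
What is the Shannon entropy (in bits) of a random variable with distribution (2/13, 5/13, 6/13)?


H = -sum(p_i * log2(p_i)). Terms: -(2/13)*log2(2/13) = 0.415452; -(5/13)*log2(5/13) = 0.530197; -(6/13)*log2(6/13) = 0.514836. H = 0.415452 + 0.530197 + 0.514836 = 1.4605

1.4605 bits


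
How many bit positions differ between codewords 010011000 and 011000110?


Count differing positions: . . ^ . ^ ^ ^ ^ . = 5 differences

5


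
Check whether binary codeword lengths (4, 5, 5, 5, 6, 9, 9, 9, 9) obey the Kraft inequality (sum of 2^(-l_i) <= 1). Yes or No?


Kraft sum = sum(2^(-l_i)) = 0.1797, need <= 1. Result: satisfied (a binary prefix-free code with these lengths exists)

Yes


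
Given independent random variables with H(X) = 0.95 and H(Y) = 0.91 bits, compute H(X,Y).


For independent variables, H(X,Y) = H(X) + H(Y) = 0.95 + 0.91 = 1.86

1.86 bits


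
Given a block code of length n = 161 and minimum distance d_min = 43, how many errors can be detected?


Detection capability = d_min - 1 = 43 - 1 = 42

42 errors


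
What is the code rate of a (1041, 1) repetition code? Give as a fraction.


Rate = k/n = 1/1041

1/1041


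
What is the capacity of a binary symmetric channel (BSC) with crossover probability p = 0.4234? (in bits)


H(p) = -p*log2(p) - (1-p)*log2(1-p) = -0.4234*log2(0.4234) - 0.5766*log2(0.5766) = 0.524977 + 0.458026 = 0.983. C = 1 - H(p) = 1 - 0.983 = 0.017

0.017 bits


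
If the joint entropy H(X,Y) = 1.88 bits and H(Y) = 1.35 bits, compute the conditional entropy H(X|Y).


H(X|Y) = H(X,Y) - H(Y) = 1.88 - 1.35 = 0.53

0.53 bits


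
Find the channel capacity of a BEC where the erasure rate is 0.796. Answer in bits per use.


C = 1 - epsilon = 1 - 0.796 = 0.204

0.204 bits


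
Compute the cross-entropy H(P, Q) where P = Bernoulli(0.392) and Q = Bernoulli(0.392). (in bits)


H(P,Q) = -p*log2(q) - (1-p)*log2(1-q). -0.392*log2(0.392) = 0.529621; -0.608*log2(0.608) = 0.436457. H(P,Q) = 0.529621 + 0.436457 = 0.9661

0.9661 bits


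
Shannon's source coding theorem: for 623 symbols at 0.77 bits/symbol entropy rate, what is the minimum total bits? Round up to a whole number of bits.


Minimum bits >= n * H = 623 * 0.77 = 479.71, rounded up to a whole number of bits = 480

480 bits


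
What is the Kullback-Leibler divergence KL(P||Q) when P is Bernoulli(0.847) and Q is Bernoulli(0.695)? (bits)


KL = p*log2(p/q) + (1-p)*log2((1-p)/(1-q)) = 0.847*log2(0.847/0.695) + 0.153*log2(0.153/0.305) = 0.0894

0.0894 bits
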